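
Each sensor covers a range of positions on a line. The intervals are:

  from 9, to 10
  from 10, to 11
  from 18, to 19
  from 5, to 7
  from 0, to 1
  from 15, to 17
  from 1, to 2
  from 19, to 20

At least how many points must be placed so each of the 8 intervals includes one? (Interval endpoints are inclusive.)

Sort by right endpoint; whenever an interval is uncovered, place a point at its right end.
By right end: [0,1]  [1,2]  [5,7]  [9,10]  [10,11]  [15,17]  [18,19]  [19,20]
[0,1] uncovered → point at 1; [5,7] uncovered → point at 7; [9,10] uncovered → point at 10; [15,17] uncovered → point at 17; [18,19] uncovered → point at 19.
Points: 1, 7, 10, 17, 19 (5 total).

5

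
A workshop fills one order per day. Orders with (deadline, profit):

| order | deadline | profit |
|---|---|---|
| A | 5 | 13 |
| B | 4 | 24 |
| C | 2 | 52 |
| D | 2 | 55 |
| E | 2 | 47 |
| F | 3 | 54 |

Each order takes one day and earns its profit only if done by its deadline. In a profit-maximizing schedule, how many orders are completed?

5

Sort by profit descending; place each in the latest free slot ≤ its deadline.
By profit: D(d2,55), F(d3,54), C(d2,52), E(d2,47), B(d4,24), A(d5,13)
D→slot 2; F→slot 3; C→slot 1; E skipped; B→slot 4; A→slot 5.
5 of 6 scheduled.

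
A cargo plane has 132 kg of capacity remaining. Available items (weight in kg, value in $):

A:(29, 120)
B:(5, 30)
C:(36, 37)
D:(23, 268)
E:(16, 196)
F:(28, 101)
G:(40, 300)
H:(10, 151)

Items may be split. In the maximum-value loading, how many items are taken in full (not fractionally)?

6

Ratios (sorted): H 15.10, E 12.25, D 11.65, G 7.50, B 6.00, A 4.14, F 3.61, C 1.03
take H (10 @ 151); take E (16 @ 196); take D (23 @ 268); take G (40 @ 300); take B (5 @ 30); take A (29 @ 120); take 9/28 of F → 32.46. Capacity used 132/132.
6 item(s) taken whole; one partial (take 9/28 of F).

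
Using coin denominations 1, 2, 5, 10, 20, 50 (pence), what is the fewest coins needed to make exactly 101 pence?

Greedy: take as many of the largest coin as possible, then repeat with the remainder.
101 − 2×50→1 − 1×1→0
Total coins = 2 + 1 = 3

3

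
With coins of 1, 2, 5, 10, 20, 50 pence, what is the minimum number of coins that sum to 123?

Use the largest denomination that fits, subtract, and repeat.
123 − 2×50→23 − 1×20→3 − 1×2→1 − 1×1→0
Total coins = 2 + 1 + 1 + 1 = 5

5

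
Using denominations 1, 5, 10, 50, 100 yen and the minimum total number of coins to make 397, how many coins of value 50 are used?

Greedy: take as many of the largest coin as possible, then repeat with the remainder.
397 − 3×100→97 − 1×50→47 − 4×10→7 − 1×5→2 − 2×1→0
Count of 50: 1

1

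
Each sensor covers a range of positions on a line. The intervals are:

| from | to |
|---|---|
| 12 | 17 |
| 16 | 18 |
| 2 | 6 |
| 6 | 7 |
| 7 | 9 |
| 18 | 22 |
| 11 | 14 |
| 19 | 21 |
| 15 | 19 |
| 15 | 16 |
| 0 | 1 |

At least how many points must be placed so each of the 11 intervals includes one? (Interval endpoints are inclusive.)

Process intervals by earliest right end; each time one isn't hit yet, stab at its right endpoint.
By right end: [0,1]  [2,6]  [6,7]  [7,9]  [11,14]  [15,16]  [12,17]  [16,18]  [15,19]  [19,21]  [18,22]
[0,1] uncovered → point at 1; [2,6] uncovered → point at 6; [7,9] uncovered → point at 9; [11,14] uncovered → point at 14; [15,16] uncovered → point at 16; [19,21] uncovered → point at 21.
Points: 1, 6, 9, 14, 16, 21 (6 total).

6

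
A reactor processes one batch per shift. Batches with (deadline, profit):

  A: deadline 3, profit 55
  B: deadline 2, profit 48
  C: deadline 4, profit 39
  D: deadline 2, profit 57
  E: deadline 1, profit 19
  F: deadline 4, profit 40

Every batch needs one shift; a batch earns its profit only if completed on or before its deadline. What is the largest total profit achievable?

Take jobs in profit order; each goes to the latest open slot no later than its deadline.
Profit order: D=57 A=55 B=48 F=40 C=39 E=19
Assign: D→slot 2, A→slot 3, B→slot 1, F→slot 4, C skipped, E skipped.
Slots: [1:B] [2:D] [3:A] [4:F]
Profit = 48 + 57 + 55 + 40 = 200

200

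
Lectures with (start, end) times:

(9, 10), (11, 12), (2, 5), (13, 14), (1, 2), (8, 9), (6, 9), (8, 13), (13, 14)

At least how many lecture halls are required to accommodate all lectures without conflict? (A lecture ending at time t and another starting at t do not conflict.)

3

starts: [1, 2, 6, 8, 8, 9, 11, 13, 13]
ends:   [2, 5, 9, 9, 10, 12, 13, 14, 14]
s1→1 e2→0 s2→1 e5→0 s6→1 s8→2 s8→3  — peak 3.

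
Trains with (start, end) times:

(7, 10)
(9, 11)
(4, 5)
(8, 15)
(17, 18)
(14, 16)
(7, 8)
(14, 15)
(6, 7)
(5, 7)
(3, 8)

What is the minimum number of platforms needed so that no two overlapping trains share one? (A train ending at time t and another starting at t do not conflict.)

starts: [3, 4, 5, 6, 7, 7, 8, 9, 14, 14, 17]
ends:   [5, 7, 7, 8, 8, 10, 11, 15, 15, 16, 18]
s3→1 s4→2 e5→1 s5→2 s6→3  — peak 3.

3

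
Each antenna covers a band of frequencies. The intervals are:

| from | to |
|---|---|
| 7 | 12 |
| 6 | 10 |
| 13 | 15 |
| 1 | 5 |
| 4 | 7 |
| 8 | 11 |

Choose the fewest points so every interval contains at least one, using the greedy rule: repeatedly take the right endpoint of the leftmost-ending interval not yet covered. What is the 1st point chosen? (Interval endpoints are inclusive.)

5

Sorted: [1,5] [4,7] [6,10] [8,11] [7,12] [13,15]
{[1,5],[4,7]} hit by 5; {[6,10],[8,11],[7,12]} hit by 10; {[13,15]} hit by 15.
Points: 5, 10, 15 (3 total).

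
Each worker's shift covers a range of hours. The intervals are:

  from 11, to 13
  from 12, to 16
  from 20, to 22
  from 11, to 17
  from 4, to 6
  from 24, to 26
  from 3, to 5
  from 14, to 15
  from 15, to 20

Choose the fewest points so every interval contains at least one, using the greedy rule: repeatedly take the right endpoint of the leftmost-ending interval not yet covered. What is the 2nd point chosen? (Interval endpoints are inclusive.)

13

Process intervals by earliest right end; each time one isn't hit yet, stab at its right endpoint.
By right end: [3,5]  [4,6]  [11,13]  [14,15]  [12,16]  [11,17]  [15,20]  [20,22]  [24,26]
[3,5] uncovered → point at 5; [11,13] uncovered → point at 13; [14,15] uncovered → point at 15; [20,22] uncovered → point at 22; [24,26] uncovered → point at 26.
Points: 5, 13, 15, 22, 26 (5 total).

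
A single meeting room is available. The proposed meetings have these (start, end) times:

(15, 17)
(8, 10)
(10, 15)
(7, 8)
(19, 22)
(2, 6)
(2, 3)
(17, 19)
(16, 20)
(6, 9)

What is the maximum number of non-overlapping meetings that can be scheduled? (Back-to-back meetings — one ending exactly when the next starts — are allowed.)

Sorted by end: (2,3)  (2,6)  (7,8)  (6,9)  (8,10)  (10,15)  (15,17)  (17,19)  (16,20)  (19,22)
take (2,3); skip (2,6); take (7,8); take (8,10); take (10,15); take (15,17); take (17,19); skip (16,20); take (19,22).
Selected 7 meetings.

7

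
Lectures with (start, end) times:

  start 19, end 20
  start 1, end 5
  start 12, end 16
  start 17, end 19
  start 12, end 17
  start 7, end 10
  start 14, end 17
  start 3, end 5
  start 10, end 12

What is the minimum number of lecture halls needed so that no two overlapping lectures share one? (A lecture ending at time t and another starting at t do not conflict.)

3

The answer is the maximum number of intervals overlapping at any instant.
Events (time:±→running): 1:+→1 3:+→2 5:-→1 5:-→0 7:+→1 10:-→0 10:+→1 12:-→0 12:+→1 12:+→2 14:+→3 … peak 3.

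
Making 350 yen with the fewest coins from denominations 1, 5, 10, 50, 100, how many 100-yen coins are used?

3

350 − 3×100→50 − 1×50→0
Count of 100: 3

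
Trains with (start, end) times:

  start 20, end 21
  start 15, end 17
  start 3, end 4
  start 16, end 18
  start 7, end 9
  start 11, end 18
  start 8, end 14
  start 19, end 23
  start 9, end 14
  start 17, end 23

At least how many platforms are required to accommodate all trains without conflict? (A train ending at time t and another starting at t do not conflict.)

starts: [3, 7, 8, 9, 11, 15, 16, 17, 19, 20]
ends:   [4, 9, 14, 14, 17, 18, 18, 21, 23, 23]
s3→1 e4→0 s7→1 s8→2 e9→1 s9→2 s11→3  — peak 3.

3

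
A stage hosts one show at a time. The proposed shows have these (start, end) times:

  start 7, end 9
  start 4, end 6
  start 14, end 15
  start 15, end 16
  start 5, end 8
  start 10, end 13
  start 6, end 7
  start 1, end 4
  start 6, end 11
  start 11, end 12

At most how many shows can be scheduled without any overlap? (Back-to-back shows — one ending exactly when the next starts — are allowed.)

By end time: (1,4), (4,6), (6,7), (5,8), (7,9), (6,11), (11,12), (10,13), (14,15), (15,16).
Pick (1,4); next start ≥ 4 → (4,6); next start ≥ 6 → (6,7); next start ≥ 7 → (7,9); next start ≥ 9 → (11,12); next start ≥ 12 → (14,15); next start ≥ 15 → (15,16).
Selected 7 shows.

7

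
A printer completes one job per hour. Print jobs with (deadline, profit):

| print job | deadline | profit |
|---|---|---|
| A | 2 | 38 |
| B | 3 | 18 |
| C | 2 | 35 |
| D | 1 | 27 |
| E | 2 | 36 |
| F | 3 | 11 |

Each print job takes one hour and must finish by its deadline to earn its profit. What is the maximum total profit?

Take jobs in profit order; each goes to the latest open slot no later than its deadline.
Profit order: A=38 E=36 C=35 D=27 B=18 F=11
Assign: A→slot 2, E→slot 1, C skipped, D skipped, B→slot 3, F skipped.
Slots: [1:E] [2:A] [3:B]
Profit = 36 + 38 + 18 = 92

92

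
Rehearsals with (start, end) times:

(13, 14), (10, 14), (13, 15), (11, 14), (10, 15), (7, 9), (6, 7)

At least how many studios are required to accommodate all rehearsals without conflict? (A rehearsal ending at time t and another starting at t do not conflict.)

Count concurrent intervals with a sweep; the peak is the room count.
Events (time:±→running): 6:+→1 7:-→0 7:+→1 9:-→0 10:+→1 10:+→2 11:+→3 13:+→4 13:+→5 … peak 5.

5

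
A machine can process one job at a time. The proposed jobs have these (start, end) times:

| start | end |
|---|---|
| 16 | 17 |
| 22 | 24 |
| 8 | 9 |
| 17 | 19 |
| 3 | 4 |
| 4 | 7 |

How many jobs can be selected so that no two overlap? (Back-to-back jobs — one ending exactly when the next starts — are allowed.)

Sorted by end: (3,4)  (4,7)  (8,9)  (16,17)  (17,19)  (22,24)
take (3,4); take (4,7); take (8,9); take (16,17); take (17,19); take (22,24).
Selected 6 jobs.

6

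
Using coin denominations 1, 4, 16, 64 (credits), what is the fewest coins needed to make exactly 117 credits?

6

Greedy: take as many of the largest coin as possible, then repeat with the remainder.
117 = 1×64 + 3×16 + 1×4 + 1×1
Total coins = 1 + 3 + 1 + 1 = 6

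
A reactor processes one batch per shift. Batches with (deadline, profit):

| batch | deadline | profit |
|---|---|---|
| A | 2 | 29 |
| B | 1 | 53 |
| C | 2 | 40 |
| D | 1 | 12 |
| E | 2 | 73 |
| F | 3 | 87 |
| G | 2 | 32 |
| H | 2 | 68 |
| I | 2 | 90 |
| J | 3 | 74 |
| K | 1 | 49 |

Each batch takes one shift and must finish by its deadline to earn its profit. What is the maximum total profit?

251

By profit: I(d2,90), F(d3,87), J(d3,74), E(d2,73), H(d2,68), B(d1,53), K(d1,49), C(d2,40), G(d2,32), A(d2,29), D(d1,12)
I→slot 2; F→slot 3; J→slot 1; E skipped; H skipped; B skipped; K skipped; C skipped; G skipped; A skipped; D skipped.
Profit = 74 + 90 + 87 = 251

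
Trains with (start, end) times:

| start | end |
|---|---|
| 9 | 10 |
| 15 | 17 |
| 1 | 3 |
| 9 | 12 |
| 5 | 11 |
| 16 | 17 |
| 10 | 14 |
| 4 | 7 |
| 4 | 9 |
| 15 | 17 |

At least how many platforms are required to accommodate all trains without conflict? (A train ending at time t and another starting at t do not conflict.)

Count concurrent intervals with a sweep; the peak is the room count.
Events (time:±→running): 1:+→1 3:-→0 4:+→1 4:+→2 5:+→3 … peak 3.

3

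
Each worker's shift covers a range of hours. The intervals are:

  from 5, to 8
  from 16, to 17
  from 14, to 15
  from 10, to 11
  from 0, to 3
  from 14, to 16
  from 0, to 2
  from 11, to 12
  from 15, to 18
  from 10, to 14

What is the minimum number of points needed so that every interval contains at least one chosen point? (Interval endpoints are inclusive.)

5

Process intervals by earliest right end; each time one isn't hit yet, stab at its right endpoint.
By right end: [0,2]  [0,3]  [5,8]  [10,11]  [11,12]  [10,14]  [14,15]  [14,16]  [16,17]  [15,18]
[0,2] uncovered → point at 2; [5,8] uncovered → point at 8; [10,11] uncovered → point at 11; [14,15] uncovered → point at 15; [16,17] uncovered → point at 17.
Points: 2, 8, 11, 15, 17 (5 total).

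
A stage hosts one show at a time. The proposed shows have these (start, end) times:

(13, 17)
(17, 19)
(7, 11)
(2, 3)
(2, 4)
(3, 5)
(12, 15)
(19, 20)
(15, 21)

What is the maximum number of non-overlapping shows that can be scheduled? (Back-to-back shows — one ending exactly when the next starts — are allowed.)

6

Sort by end time and greedily take each interval whose start is ≥ the last chosen end.
Sorted by end: (2,3)  (2,4)  (3,5)  (7,11)  (12,15)  (13,17)  (17,19)  (19,20)  (15,21)
take (2,3); take (3,5); take (7,11); take (12,15); take (17,19); take (19,20); skip (15,21).
Selected 6 shows.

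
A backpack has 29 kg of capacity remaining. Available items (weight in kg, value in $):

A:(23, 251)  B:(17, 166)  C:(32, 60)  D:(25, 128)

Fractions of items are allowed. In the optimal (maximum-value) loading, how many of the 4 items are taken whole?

Order: A (251/23=10.91) > B (166/17=9.76) > D (128/25=5.12) > C (60/32=1.88)
Fill: take A (23 @ 251) → take 6/17 of B → 58.59; 29/29 used.
1 item(s) taken whole; one partial (take 6/17 of B).

1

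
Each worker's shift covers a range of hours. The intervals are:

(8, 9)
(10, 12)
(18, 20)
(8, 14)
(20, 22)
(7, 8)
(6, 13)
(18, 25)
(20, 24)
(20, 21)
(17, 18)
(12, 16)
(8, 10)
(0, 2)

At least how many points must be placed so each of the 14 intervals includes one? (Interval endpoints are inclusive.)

5

Sort by right endpoint; whenever an interval is uncovered, place a point at its right end.
By right end: [0,2]  [7,8]  [8,9]  [8,10]  [10,12]  [6,13]  [8,14]  [12,16]  [17,18]  [18,20]  [20,21]  [20,22]  [20,24]  [18,25]
[0,2] uncovered → point at 2; [7,8] uncovered → point at 8; [10,12] uncovered → point at 12; [17,18] uncovered → point at 18; [20,21] uncovered → point at 21.
Points: 2, 8, 12, 18, 21 (5 total).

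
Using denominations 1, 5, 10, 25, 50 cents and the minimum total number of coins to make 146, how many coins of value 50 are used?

2

Use the largest denomination that fits, subtract, and repeat.
146 − 2×50→46 − 1×25→21 − 2×10→1 − 1×1→0
Count of 50: 2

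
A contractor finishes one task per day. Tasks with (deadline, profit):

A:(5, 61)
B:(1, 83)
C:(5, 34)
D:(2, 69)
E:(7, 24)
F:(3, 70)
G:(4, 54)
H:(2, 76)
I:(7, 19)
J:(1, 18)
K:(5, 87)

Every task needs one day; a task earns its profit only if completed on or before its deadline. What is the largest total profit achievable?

Take jobs in profit order; each goes to the latest open slot no later than its deadline.
By profit: K(d5,87), B(d1,83), H(d2,76), F(d3,70), D(d2,69), A(d5,61), G(d4,54), C(d5,34), E(d7,24), I(d7,19), J(d1,18)
K→slot 5; B→slot 1; H→slot 2; F→slot 3; D skipped; A→slot 4; G skipped; C skipped; E→slot 7; I→slot 6; J skipped.
Profit = 83 + 76 + 70 + 61 + 87 + 19 + 24 = 420

420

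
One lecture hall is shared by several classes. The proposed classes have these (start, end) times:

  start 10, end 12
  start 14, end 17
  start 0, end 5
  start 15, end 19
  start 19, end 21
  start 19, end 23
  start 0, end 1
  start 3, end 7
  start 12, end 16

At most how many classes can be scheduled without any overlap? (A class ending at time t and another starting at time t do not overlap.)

5

Sort by end time and greedily take each interval whose start is ≥ the last chosen end.
Sorted by end: (0,1)  (0,5)  (3,7)  (10,12)  (12,16)  (14,17)  (15,19)  (19,21)  (19,23)
take (0,1); skip (0,5); take (3,7); take (10,12); take (12,16); skip (15,19); take (19,21).
Selected 5 classes.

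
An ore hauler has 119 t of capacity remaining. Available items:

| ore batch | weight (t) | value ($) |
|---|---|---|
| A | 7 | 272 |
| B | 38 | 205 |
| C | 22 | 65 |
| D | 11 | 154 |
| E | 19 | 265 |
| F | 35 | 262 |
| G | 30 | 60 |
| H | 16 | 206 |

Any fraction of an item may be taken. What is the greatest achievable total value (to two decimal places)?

1326.24

Greedy by value/weight ratio, highest first.
Order: A (272/7=38.86) > D (154/11=14.00) > E (265/19=13.95) > H (206/16=12.88) > F (262/35=7.49) > B (205/38=5.39) > C (65/22=2.95) > G (60/30=2.00)
Fill: take A (7 @ 272) → take D (11 @ 154) → take E (19 @ 265) → take H (16 @ 206) → take F (35 @ 262) → take 31/38 of B → 167.24; 119/119 used.
Total value = 1326.24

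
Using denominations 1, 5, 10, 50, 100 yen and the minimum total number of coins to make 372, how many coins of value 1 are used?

2

372 − 3×100→72 − 1×50→22 − 2×10→2 − 2×1→0
Count of 1: 2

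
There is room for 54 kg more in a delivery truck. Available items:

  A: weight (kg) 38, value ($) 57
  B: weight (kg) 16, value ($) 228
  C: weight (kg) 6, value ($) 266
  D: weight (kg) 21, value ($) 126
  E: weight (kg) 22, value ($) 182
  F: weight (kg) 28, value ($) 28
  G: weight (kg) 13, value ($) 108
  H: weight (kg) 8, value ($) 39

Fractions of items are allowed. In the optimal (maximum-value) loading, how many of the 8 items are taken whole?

Greedy by value/weight ratio, highest first.
Ratios (sorted): C 44.33, B 14.25, G 8.31, E 8.27, D 6.00, H 4.88, A 1.50, F 1.00
take C (6 @ 266); take B (16 @ 228); take G (13 @ 108); take 19/22 of E → 157.18. Capacity used 54/54.
3 item(s) taken whole; one partial (take 19/22 of E).

3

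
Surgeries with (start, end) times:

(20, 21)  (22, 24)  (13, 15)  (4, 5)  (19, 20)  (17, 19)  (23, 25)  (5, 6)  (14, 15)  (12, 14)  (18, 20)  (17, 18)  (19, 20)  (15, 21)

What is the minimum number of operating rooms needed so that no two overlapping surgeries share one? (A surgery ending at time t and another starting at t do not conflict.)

4

starts: [4, 5, 12, 13, 14, 15, 17, 17, 18, 19, 19, 20, 22, 23]
ends:   [5, 6, 14, 15, 15, 18, 19, 20, 20, 20, 21, 21, 24, 25]
s4→1 e5→0 s5→1 e6→0 s12→1 s13→2 e14→1 s14→2 e15→1 e15→0 s15→1 s17→2 s17→3 e18→2 s18→3 e19→2 s19→3 s19→4  — peak 4.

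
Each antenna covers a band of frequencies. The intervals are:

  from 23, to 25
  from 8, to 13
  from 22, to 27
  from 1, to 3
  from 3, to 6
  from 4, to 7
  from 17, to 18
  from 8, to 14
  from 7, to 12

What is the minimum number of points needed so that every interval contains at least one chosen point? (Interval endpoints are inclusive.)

Sort by right endpoint; whenever an interval is uncovered, place a point at its right end.
By right end: [1,3]  [3,6]  [4,7]  [7,12]  [8,13]  [8,14]  [17,18]  [23,25]  [22,27]
[1,3] uncovered → point at 3; [4,7] uncovered → point at 7; [8,13] uncovered → point at 13; [17,18] uncovered → point at 18; [23,25] uncovered → point at 25.
Points: 3, 7, 13, 18, 25 (5 total).

5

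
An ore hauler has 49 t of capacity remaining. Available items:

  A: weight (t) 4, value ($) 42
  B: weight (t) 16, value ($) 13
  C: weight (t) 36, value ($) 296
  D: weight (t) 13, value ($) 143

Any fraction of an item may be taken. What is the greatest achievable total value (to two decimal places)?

448.11

Greedy by value/weight ratio, highest first.
Ratios (sorted): D 11.00, A 10.50, C 8.22, B 0.81
take D (13 @ 143); take A (4 @ 42); take 32/36 of C → 263.11. Capacity used 49/49.
Total value = 448.11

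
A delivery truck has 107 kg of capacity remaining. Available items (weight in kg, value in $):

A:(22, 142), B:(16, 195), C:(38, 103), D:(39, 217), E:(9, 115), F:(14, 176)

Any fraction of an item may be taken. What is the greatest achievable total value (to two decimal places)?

863.97

Greedy by value/weight ratio, highest first.
Order: E (115/9=12.78) > F (176/14=12.57) > B (195/16=12.19) > A (142/22=6.45) > D (217/39=5.56) > C (103/38=2.71)
Fill: take E (9 @ 115) → take F (14 @ 176) → take B (16 @ 195) → take A (22 @ 142) → take D (39 @ 217) → take 7/38 of C → 18.97; 107/107 used.
Total value = 863.97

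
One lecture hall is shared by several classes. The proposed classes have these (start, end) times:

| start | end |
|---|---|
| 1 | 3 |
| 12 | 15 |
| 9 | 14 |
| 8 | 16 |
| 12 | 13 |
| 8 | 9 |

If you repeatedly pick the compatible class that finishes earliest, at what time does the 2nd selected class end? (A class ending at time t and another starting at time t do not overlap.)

9

Sorted by end: (1,3)  (8,9)  (12,13)  (9,14)  (12,15)  (8,16)
take (1,3); take (8,9); take (12,13).
Selected: (1,3) (8,9) (12,13)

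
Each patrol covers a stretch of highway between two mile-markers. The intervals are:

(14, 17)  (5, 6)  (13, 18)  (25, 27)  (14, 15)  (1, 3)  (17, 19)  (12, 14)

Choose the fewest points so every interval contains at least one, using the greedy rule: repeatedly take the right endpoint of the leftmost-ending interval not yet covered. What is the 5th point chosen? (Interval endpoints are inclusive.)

27

Process intervals by earliest right end; each time one isn't hit yet, stab at its right endpoint.
By right end: [1,3]  [5,6]  [12,14]  [14,15]  [14,17]  [13,18]  [17,19]  [25,27]
[1,3] uncovered → point at 3; [5,6] uncovered → point at 6; [12,14] uncovered → point at 14; [17,19] uncovered → point at 19; [25,27] uncovered → point at 27.
Points: 3, 6, 14, 19, 27 (5 total).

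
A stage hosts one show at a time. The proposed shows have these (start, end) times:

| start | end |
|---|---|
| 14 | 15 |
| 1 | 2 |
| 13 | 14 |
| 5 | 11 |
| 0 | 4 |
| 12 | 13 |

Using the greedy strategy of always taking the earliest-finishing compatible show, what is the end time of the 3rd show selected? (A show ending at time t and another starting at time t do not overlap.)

13

Order by finish time; keep every interval that doesn't clash with the previous kept one.
By end time: (1,2), (0,4), (5,11), (12,13), (13,14), (14,15).
Pick (1,2); next start ≥ 2 → (5,11); next start ≥ 11 → (12,13); next start ≥ 13 → (13,14); next start ≥ 14 → (14,15).
Selected: (1,2) (5,11) (12,13) (13,14) (14,15)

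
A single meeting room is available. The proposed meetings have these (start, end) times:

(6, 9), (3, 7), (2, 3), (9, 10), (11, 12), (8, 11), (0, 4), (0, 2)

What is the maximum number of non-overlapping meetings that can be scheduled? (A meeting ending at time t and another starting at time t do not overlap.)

Greedy by earliest finish: after sorting by end time, pick each interval compatible with the last pick.
By end time: (0,2), (2,3), (0,4), (3,7), (6,9), (9,10), (8,11), (11,12).
Pick (0,2); next start ≥ 2 → (2,3); next start ≥ 3 → (3,7); next start ≥ 7 → (9,10); next start ≥ 10 → (11,12).
Selected 5 meetings.

5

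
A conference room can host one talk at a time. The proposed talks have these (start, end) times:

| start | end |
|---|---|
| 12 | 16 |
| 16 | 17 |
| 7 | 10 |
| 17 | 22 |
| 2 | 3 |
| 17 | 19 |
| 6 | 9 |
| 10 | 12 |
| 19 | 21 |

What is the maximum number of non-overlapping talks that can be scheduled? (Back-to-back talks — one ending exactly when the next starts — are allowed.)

7

Sorted by end: (2,3)  (6,9)  (7,10)  (10,12)  (12,16)  (16,17)  (17,19)  (19,21)  (17,22)
take (2,3); take (6,9); skip (7,10); take (10,12); take (12,16); take (16,17); take (17,19); take (19,21).
Selected 7 talks.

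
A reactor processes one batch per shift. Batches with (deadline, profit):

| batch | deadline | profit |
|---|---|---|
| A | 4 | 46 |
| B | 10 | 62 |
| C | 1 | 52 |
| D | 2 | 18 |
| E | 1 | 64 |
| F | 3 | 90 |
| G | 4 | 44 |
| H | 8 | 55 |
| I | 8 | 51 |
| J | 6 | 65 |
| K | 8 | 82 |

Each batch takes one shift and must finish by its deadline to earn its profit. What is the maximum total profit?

559

Sort by profit descending; place each in the latest free slot ≤ its deadline.
Profit order: F=90 K=82 J=65 E=64 B=62 H=55 C=52 I=51 A=46 G=44 D=18
Assign: F→slot 3, K→slot 8, J→slot 6, E→slot 1, B→slot 10, H→slot 7, C skipped, I→slot 5, A→slot 4, G→slot 2, D skipped.
Slots: [1:E] [2:G] [3:F] [4:A] [5:I] [6:J] [7:H] [8:K] [10:B]
Profit = 64 + 44 + 90 + 46 + 51 + 65 + 55 + 82 + 62 = 559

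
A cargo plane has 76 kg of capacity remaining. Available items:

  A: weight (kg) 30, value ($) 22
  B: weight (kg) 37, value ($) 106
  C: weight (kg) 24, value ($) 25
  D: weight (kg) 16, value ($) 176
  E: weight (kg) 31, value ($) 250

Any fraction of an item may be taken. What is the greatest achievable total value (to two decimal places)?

509.08

Ratios (sorted): D 11.00, E 8.06, B 2.86, C 1.04, A 0.73
take D (16 @ 176); take E (31 @ 250); take 29/37 of B → 83.08. Capacity used 76/76.
Total value = 509.08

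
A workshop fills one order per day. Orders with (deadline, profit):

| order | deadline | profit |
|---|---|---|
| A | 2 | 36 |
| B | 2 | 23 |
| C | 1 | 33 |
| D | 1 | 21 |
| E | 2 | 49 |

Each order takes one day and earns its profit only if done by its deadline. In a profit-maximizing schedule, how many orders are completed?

2

Sort by profit descending; place each in the latest free slot ≤ its deadline.
Profit order: E=49 A=36 C=33 B=23 D=21
Assign: E→slot 2, A→slot 1, C skipped, B skipped, D skipped.
Slots: [1:A] [2:E]
2 of 5 scheduled.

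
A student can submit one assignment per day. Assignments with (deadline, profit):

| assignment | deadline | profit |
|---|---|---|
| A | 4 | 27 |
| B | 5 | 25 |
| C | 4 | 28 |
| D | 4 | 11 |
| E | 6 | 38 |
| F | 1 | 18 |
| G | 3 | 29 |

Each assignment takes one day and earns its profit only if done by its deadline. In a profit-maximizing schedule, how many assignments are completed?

6

By profit: E(d6,38), G(d3,29), C(d4,28), A(d4,27), B(d5,25), F(d1,18), D(d4,11)
E→slot 6; G→slot 3; C→slot 4; A→slot 2; B→slot 5; F→slot 1; D skipped.
6 of 7 scheduled.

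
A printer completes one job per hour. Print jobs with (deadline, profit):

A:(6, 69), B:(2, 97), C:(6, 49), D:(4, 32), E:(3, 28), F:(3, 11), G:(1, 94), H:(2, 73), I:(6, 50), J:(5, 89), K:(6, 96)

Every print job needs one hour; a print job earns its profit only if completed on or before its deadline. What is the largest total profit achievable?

495

Sort by profit descending; place each in the latest free slot ≤ its deadline.
By profit: B(d2,97), K(d6,96), G(d1,94), J(d5,89), H(d2,73), A(d6,69), I(d6,50), C(d6,49), D(d4,32), E(d3,28), F(d3,11)
B→slot 2; K→slot 6; G→slot 1; J→slot 5; H skipped; A→slot 4; I→slot 3; C skipped; D skipped; E skipped; F skipped.
Profit = 94 + 97 + 50 + 69 + 89 + 96 = 495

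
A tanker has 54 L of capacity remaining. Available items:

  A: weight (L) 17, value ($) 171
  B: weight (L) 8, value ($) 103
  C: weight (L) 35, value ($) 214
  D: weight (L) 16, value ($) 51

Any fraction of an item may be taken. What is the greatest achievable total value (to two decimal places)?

Greedy by value/weight ratio, highest first.
Order: B (103/8=12.88) > A (171/17=10.06) > C (214/35=6.11) > D (51/16=3.19)
Fill: take B (8 @ 103) → take A (17 @ 171) → take 29/35 of C → 177.31; 54/54 used.
Total value = 451.31

451.31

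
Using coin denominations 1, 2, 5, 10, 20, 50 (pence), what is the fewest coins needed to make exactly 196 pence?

Use the largest denomination that fits, subtract, and repeat.
196 − 3×50→46 − 2×20→6 − 1×5→1 − 1×1→0
Total coins = 3 + 2 + 1 + 1 = 7

7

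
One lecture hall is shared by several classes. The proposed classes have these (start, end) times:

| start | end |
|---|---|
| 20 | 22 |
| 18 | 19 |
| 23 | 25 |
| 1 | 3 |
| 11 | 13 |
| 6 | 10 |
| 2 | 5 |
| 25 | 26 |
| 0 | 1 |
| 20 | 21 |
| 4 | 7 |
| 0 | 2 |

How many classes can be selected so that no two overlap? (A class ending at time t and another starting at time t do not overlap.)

Sort by end time and greedily take each interval whose start is ≥ the last chosen end.
Sorted by end: (0,1)  (0,2)  (1,3)  (2,5)  (4,7)  (6,10)  (11,13)  (18,19)  (20,21)  (20,22)  (23,25)  (25,26)
take (0,1); take (1,3); skip (2,5); take (4,7); take (11,13); take (18,19); take (20,21); take (23,25); take (25,26).
Selected 8 classes.

8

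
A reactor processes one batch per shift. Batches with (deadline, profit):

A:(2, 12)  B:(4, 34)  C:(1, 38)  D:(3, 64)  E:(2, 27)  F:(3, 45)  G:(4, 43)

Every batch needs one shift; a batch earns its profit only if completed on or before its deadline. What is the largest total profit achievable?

Profit order: D=64 F=45 G=43 C=38 B=34 E=27 A=12
Assign: D→slot 3, F→slot 2, G→slot 4, C→slot 1, B skipped, E skipped, A skipped.
Slots: [1:C] [2:F] [3:D] [4:G]
Profit = 38 + 45 + 64 + 43 = 190

190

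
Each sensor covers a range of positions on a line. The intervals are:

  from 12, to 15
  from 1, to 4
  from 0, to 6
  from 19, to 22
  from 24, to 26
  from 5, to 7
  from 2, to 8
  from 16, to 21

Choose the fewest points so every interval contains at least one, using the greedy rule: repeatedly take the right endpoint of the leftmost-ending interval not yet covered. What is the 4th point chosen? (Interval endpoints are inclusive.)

Sort by right endpoint; whenever an interval is uncovered, place a point at its right end.
Sorted: [1,4] [0,6] [5,7] [2,8] [12,15] [16,21] [19,22] [24,26]
{[1,4],[0,6]} hit by 4; {[5,7],[2,8]} hit by 7; {[12,15]} hit by 15; {[16,21],[19,22]} hit by 21; {[24,26]} hit by 26.
Points: 4, 7, 15, 21, 26 (5 total).

21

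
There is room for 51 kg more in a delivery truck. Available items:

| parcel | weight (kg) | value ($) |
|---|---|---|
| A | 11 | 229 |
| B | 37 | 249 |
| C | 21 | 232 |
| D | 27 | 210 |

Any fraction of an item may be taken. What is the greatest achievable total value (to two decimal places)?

Order: A (229/11=20.82) > C (232/21=11.05) > D (210/27=7.78) > B (249/37=6.73)
Fill: take A (11 @ 229) → take C (21 @ 232) → take 19/27 of D → 147.78; 51/51 used.
Total value = 608.78

608.78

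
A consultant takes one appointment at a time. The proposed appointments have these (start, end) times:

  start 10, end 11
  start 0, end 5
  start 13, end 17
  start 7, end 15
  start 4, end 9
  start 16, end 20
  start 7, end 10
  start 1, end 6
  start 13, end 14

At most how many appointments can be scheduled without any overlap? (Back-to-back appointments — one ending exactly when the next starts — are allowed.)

5

Order by finish time; keep every interval that doesn't clash with the previous kept one.
Sorted by end: (0,5)  (1,6)  (4,9)  (7,10)  (10,11)  (13,14)  (7,15)  (13,17)  (16,20)
take (0,5); take (7,10); take (10,11); take (13,14); skip (7,15); skip (13,17); take (16,20).
Selected 5 appointments.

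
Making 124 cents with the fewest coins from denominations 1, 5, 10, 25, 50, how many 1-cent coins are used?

124 − 2×50→24 − 2×10→4 − 4×1→0
Count of 1: 4

4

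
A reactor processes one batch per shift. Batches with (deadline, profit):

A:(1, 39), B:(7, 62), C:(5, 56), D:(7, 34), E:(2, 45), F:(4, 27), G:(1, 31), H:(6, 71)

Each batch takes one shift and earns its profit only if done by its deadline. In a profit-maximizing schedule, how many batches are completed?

7

By profit: H(d6,71), B(d7,62), C(d5,56), E(d2,45), A(d1,39), D(d7,34), G(d1,31), F(d4,27)
H→slot 6; B→slot 7; C→slot 5; E→slot 2; A→slot 1; D→slot 4; G skipped; F→slot 3.
7 of 8 scheduled.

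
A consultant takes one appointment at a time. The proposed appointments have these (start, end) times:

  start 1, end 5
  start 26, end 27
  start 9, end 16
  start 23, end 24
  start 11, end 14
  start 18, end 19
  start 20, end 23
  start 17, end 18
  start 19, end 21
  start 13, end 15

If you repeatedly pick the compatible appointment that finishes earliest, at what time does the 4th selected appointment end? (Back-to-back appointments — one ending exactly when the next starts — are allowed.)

19

Sort by end time and greedily take each interval whose start is ≥ the last chosen end.
By end time: (1,5), (11,14), (13,15), (9,16), (17,18), (18,19), (19,21), (20,23), (23,24), (26,27).
Pick (1,5); next start ≥ 5 → (11,14); next start ≥ 14 → (17,18); next start ≥ 18 → (18,19); next start ≥ 19 → (19,21); next start ≥ 21 → (23,24); next start ≥ 24 → (26,27).
Selected: (1,5) (11,14) (17,18) (18,19) (19,21) (23,24) (26,27)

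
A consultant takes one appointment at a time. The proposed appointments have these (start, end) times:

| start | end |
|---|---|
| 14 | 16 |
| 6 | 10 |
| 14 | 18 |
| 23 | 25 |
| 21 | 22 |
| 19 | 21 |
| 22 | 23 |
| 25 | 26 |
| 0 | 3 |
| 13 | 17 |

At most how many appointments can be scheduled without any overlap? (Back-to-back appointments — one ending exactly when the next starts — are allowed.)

8

Greedy by earliest finish: after sorting by end time, pick each interval compatible with the last pick.
By end time: (0,3), (6,10), (14,16), (13,17), (14,18), (19,21), (21,22), (22,23), (23,25), (25,26).
Pick (0,3); next start ≥ 3 → (6,10); next start ≥ 10 → (14,16); next start ≥ 16 → (19,21); next start ≥ 21 → (21,22); next start ≥ 22 → (22,23); next start ≥ 23 → (23,25); next start ≥ 25 → (25,26).
Selected 8 appointments.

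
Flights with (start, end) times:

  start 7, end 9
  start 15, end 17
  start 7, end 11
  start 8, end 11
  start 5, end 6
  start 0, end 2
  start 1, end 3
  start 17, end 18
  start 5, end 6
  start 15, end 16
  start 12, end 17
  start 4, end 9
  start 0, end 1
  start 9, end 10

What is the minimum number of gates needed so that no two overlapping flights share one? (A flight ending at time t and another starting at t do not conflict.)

4

The answer is the maximum number of intervals overlapping at any instant.
starts: [0, 0, 1, 4, 5, 5, 7, 7, 8, 9, 12, 15, 15, 17]
ends:   [1, 2, 3, 6, 6, 9, 9, 10, 11, 11, 16, 17, 17, 18]
s0→1 s0→2 e1→1 s1→2 e2→1 e3→0 s4→1 s5→2 s5→3 e6→2 e6→1 s7→2 s7→3 s8→4  — peak 4.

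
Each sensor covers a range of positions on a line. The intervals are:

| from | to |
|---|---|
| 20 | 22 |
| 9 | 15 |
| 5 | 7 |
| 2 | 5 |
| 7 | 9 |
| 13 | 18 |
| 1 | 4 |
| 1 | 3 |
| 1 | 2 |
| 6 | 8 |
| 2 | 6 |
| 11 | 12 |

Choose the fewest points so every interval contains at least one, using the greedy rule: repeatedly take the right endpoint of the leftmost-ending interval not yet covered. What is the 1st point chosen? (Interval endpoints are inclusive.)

2

Sort by right endpoint; whenever an interval is uncovered, place a point at its right end.
By right end: [1,2]  [1,3]  [1,4]  [2,5]  [2,6]  [5,7]  [6,8]  [7,9]  [11,12]  [9,15]  [13,18]  [20,22]
[1,2] uncovered → point at 2; [5,7] uncovered → point at 7; [11,12] uncovered → point at 12; [13,18] uncovered → point at 18; [20,22] uncovered → point at 22.
Points: 2, 7, 12, 18, 22 (5 total).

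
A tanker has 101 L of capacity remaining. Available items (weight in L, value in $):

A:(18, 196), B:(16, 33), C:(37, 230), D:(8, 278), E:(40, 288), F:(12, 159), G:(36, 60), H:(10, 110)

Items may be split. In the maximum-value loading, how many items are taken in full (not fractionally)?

Sort by value per unit weight and fill in that order.
Order: D (278/8=34.75) > F (159/12=13.25) > H (110/10=11.00) > A (196/18=10.89) > E (288/40=7.20) > C (230/37=6.22) > B (33/16=2.06) > G (60/36=1.67)
Fill: take D (8 @ 278) → take F (12 @ 159) → take H (10 @ 110) → take A (18 @ 196) → take E (40 @ 288) → take 13/37 of C → 80.81; 101/101 used.
5 item(s) taken whole; one partial (take 13/37 of C).

5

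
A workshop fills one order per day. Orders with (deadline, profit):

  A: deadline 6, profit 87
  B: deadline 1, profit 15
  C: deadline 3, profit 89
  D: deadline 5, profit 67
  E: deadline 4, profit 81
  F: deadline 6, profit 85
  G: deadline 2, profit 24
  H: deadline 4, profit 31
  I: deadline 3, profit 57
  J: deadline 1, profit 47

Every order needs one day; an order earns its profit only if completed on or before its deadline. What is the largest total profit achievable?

Take jobs in profit order; each goes to the latest open slot no later than its deadline.
Profit order: C=89 A=87 F=85 E=81 D=67 I=57 J=47 H=31 G=24 B=15
Assign: C→slot 3, A→slot 6, F→slot 5, E→slot 4, D→slot 2, I→slot 1, J skipped, H skipped, G skipped, B skipped.
Slots: [1:I] [2:D] [3:C] [4:E] [5:F] [6:A]
Profit = 57 + 67 + 89 + 81 + 85 + 87 = 466

466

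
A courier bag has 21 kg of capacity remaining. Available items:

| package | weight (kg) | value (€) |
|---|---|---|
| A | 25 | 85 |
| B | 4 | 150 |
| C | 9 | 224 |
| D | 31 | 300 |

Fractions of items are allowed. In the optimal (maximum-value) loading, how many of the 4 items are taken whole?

Greedy by value/weight ratio, highest first.
Order: B (150/4=37.50) > C (224/9=24.89) > D (300/31=9.68) > A (85/25=3.40)
Fill: take B (4 @ 150) → take C (9 @ 224) → take 8/31 of D → 77.42; 21/21 used.
2 item(s) taken whole; one partial (take 8/31 of D).

2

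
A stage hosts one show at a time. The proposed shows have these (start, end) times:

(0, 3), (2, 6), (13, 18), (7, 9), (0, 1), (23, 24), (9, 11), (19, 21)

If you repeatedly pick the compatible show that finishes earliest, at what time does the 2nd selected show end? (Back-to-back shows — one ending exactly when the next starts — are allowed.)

6

Sort by end time and greedily take each interval whose start is ≥ the last chosen end.
Sorted by end: (0,1)  (0,3)  (2,6)  (7,9)  (9,11)  (13,18)  (19,21)  (23,24)
take (0,1); take (2,6); take (7,9); take (9,11); take (13,18); take (19,21); take (23,24).
Selected: (0,1) (2,6) (7,9) (9,11) (13,18) (19,21) (23,24)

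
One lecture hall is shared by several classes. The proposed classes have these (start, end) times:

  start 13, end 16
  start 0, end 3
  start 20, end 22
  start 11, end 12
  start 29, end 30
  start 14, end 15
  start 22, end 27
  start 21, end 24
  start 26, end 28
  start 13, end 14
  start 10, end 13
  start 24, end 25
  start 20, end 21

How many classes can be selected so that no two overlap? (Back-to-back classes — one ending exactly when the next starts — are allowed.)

9

By end time: (0,3), (11,12), (10,13), (13,14), (14,15), (13,16), (20,21), (20,22), (21,24), (24,25), (22,27), (26,28), (29,30).
Pick (0,3); next start ≥ 3 → (11,12); next start ≥ 12 → (13,14); next start ≥ 14 → (14,15); next start ≥ 15 → (20,21); next start ≥ 21 → (21,24); next start ≥ 24 → (24,25); next start ≥ 25 → (26,28); next start ≥ 28 → (29,30).
Selected 9 classes.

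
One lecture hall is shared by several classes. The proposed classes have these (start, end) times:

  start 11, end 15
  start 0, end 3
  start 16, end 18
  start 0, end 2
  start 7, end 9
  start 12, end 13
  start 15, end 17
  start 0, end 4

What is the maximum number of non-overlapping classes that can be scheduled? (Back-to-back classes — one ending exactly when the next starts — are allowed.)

Order by finish time; keep every interval that doesn't clash with the previous kept one.
By end time: (0,2), (0,3), (0,4), (7,9), (12,13), (11,15), (15,17), (16,18).
Pick (0,2); next start ≥ 2 → (7,9); next start ≥ 9 → (12,13); next start ≥ 13 → (15,17).
Selected 4 classes.

4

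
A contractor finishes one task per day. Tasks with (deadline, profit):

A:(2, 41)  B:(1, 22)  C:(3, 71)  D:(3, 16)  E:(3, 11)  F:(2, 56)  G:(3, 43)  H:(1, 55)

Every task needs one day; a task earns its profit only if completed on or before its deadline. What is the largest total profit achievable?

By profit: C(d3,71), F(d2,56), H(d1,55), G(d3,43), A(d2,41), B(d1,22), D(d3,16), E(d3,11)
C→slot 3; F→slot 2; H→slot 1; G skipped; A skipped; B skipped; D skipped; E skipped.
Profit = 55 + 56 + 71 = 182

182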